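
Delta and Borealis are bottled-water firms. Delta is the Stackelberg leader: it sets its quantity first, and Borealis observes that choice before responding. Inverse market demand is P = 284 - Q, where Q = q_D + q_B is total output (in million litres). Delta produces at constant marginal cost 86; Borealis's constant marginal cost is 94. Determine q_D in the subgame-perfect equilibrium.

103

The follower Borealis best-responds to any q_D: π_B = (284 - Q)q_B - 94q_B.
Follower FOC: 190 - q_D - 2q_B = 0, so q_B(q_D) = (190 - q_D)/2.
Delta substitutes q_B(q_D) into its own profit: π_D = q_D(284 - q_D - (190 - q_D)/2) - 86q_D = (189 - (1/2)q_D)q_D - 86q_D.
Leader FOC: 103 - q_D = 0, so q_D = 103.
Then q_B = (190 - 103)/2 = 87/2.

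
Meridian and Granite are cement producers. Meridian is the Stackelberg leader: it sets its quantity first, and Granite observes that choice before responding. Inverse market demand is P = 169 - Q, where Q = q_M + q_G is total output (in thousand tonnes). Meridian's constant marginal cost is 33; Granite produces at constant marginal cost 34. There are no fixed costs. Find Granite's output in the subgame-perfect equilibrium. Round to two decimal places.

The follower Granite best-responds to any q_M: π_G = (169 - Q)q_G - 34q_G.
Setting the follower's marginal profit to zero, 135 - q_M - 2q_G = 0, i.e. q_G = (135 - q_M)/2.
The leader anticipates this reaction. Substituting into P = 169 - Q gives P = 203/2 - (1/2)q_M, so π_M = (203/2 - (1/2)q_M)q_M - 33q_M.
Maximising: ∂π_M/∂q_M = 137/2 - q_M = 0, giving q_M = 137/2.
Then q_G = (135 - 137/2)/2 = 133/4.

33.25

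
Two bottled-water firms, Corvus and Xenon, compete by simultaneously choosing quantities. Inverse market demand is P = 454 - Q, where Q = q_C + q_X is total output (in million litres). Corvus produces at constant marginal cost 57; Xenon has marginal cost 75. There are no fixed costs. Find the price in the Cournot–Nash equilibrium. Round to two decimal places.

195.33

Corvus's profit: π_C = (454 - Q)q_C - (57q_C). Setting ∂π_C/∂q_C = 0: 397 - 2q_C - (q_X) = 0.
Xenon's profit: π_X = (454 - Q)q_X - (75q_X). Setting ∂π_X/∂q_X = 0: 379 - 2q_X - (q_C) = 0.
Rearranging gives the reaction functions q_C = (397 - q_X)/2 and q_X = (379 - q_C)/2.
Substituting one into the other gives q_C = 415/3 and q_X = 361/3.
Total output Q = 776/3, so price P = 454 - 776/3 = 586/3.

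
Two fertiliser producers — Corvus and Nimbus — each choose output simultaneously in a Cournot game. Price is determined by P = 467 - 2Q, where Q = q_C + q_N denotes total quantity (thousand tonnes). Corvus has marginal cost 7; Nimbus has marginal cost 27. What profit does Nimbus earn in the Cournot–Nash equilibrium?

9800

Corvus's profit: π_C = (467 - 2Q)q_C - (7q_C). Setting ∂π_C/∂q_C = 0: 460 - 4q_C - 2(q_N) = 0.
Nimbus's profit: π_N = (467 - 2Q)q_N - (27q_N). Setting ∂π_N/∂q_N = 0: 440 - 4q_N - 2(q_C) = 0.
Best responses: q_C = (460 - 2q_N)/4, q_N = (440 - 2q_C)/4.
Solving the pair: q_C = 80, q_N = 70.
Price P = 467 - 2·150 = 167.
Nimbus's profit: (167 - 27)·70 = 9800.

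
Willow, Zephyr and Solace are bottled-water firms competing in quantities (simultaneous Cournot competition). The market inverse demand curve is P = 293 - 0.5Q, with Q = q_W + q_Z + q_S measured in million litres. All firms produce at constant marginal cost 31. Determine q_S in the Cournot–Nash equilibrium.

131

A representative firm's profit is π_i = q_i(293 - 0.5Q) - 31q_i.
First-order condition (treating rivals' output as given): 262 - q_i - (1/2)·Σ_{j≠i} q_j = 0.
With identical firms every q_j equals q_i, so Σ_{j≠i} q_j = 2q_i and 262 = 2q_i, giving q_i = 131.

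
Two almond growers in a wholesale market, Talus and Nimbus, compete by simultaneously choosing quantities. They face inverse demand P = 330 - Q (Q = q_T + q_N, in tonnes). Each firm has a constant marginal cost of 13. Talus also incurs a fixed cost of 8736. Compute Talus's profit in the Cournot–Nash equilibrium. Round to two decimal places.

2429.44

A representative firm's profit is π_i = q_i(330 - Q) - 13q_i.
Setting ∂π_i/∂q_i = 0 with rivals' quantities fixed: 317 - 2q_i - q_j = 0.
By symmetry each firm produces the same amount; substituting q_j = q_i yields q_i = 317/3.
Price P = 330 - 634/3 = 356/3.
Talus's profit: (356/3 - 13)·(317/3) - 8736 = 2429.4444.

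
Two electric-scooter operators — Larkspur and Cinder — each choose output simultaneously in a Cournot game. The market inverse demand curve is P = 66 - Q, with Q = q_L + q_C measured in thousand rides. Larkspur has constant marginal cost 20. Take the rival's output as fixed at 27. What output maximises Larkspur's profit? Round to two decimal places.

9.50

With the rival's output fixed at 27, Larkspur's profit is π_L = (66 - 27 - q_L)q_L - (20q_L) = (39 - q_L)q_L - (20q_L).
∂π_L/∂q_L = 19 - 2q_L = 0, so q_L = 19/2.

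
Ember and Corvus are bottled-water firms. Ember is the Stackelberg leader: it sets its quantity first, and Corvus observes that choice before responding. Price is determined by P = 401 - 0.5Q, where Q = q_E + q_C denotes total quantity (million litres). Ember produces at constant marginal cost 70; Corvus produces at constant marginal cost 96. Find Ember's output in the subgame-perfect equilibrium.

Solve by backward induction. Given q_E, the follower Corvus maximises π_C = (401 - (1/2)q_E - (1/2)q_C)q_C - 96q_C.
Setting the follower's marginal profit to zero, 305 - (1/2)q_E - q_C = 0, i.e. q_C = (305 - (1/2)q_E).
The leader anticipates this reaction. Substituting into P = 401 - 0.5Q gives P = 497/2 - (1/4)q_E, so π_E = (497/2 - (1/4)q_E)q_E - 70q_E.
Maximising: ∂π_E/∂q_E = 357/2 - (1/2)q_E = 0, giving q_E = 357.
Then q_C = (305 - (1/2)·357) = 253/2.

357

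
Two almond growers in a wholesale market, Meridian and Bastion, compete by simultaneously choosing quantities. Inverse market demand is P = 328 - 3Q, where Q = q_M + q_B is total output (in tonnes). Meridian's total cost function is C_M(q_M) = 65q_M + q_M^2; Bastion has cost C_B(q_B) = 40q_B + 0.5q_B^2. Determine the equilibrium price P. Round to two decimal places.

168.94

Meridian's profit: π_M = (328 - 3Q)q_M - (65q_M + q_M²). Setting ∂π_M/∂q_M = 0: 263 - 8q_M - 3(q_B) = 0.
Bastion's first-order condition: 288 - 7q_B - 3(q_M) = 0.
Best responses: q_M = (263 - 3q_B)/8, q_B = (288 - 3q_M)/7.
Solving the pair: q_M = 977/47, q_B = 1515/47.
Total output Q = 53.0213, so price P = 328 - 3·53.0213 = 168.9362.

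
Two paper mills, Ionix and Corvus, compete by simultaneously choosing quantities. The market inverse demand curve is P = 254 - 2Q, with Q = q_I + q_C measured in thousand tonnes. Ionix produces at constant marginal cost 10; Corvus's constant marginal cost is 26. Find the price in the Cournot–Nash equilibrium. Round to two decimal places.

96.67

Ionix's profit: π_I = (254 - 2Q)q_I - (10q_I). Setting ∂π_I/∂q_I = 0: 244 - 4q_I - 2(q_C) = 0.
Corvus's profit: π_C = (254 - 2Q)q_C - (26q_C). Setting ∂π_C/∂q_C = 0: 228 - 4q_C - 2(q_I) = 0.
Rearranging gives the reaction functions q_I = (244 - 2q_C)/4 and q_C = (228 - 2q_I)/4.
Solving the pair: q_I = 130/3, q_C = 106/3.
Total output Q = 236/3, so price P = 254 - 2·(236/3) = 290/3.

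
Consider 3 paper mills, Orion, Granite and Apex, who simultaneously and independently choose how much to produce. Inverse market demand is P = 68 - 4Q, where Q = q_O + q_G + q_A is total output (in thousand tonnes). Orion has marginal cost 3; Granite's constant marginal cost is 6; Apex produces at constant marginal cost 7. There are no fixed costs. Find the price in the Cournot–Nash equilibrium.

Orion's profit: π_O = (68 - 4Q)q_O - (3q_O). Setting ∂π_O/∂q_O = 0: 65 - 8q_O - 4(q_G + q_A) = 0.
Granite's profit: π_G = (68 - 4Q)q_G - (6q_G). Setting ∂π_G/∂q_G = 0: 62 - 8q_G - 4(q_O + q_A) = 0.
Apex's first-order condition: 61 - 8q_A - 4(q_O + q_G) = 0.
Summing all 3 equations gives 188 − 16Q = 0, hence Q = 47/4.
Back-substituting: q_O = (65 − 47)/4 = 9/2, q_G = (62 − 47)/4 = 15/4, q_A = (61 − 47)/4 = 7/2.
Total output Q = 47/4, so price P = 68 - 4·(47/4) = 21.

21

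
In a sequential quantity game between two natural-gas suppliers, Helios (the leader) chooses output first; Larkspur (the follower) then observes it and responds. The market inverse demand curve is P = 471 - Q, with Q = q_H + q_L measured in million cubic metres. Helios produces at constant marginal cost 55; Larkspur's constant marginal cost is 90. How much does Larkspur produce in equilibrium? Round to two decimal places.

77.75

The follower Larkspur best-responds to any q_H: π_L = (471 - Q)q_L - 90q_L.
Setting the follower's marginal profit to zero, 381 - q_H - 2q_L = 0, i.e. q_L = (381 - q_H)/2.
Helios substitutes q_L(q_H) into its own profit: π_H = q_H(471 - q_H - (381 - q_H)/2) - 55q_H = (561/2 - (1/2)q_H)q_H - 55q_H.
Leader FOC: 451/2 - q_H = 0, so q_H = 451/2.
Then q_L = (381 - 451/2)/2 = 311/4.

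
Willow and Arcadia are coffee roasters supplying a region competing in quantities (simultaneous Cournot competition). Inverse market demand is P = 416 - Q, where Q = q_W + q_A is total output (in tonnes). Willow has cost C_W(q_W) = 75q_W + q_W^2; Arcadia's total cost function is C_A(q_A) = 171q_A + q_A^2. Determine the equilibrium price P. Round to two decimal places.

Willow's profit: π_W = (416 - Q)q_W - (75q_W + q_W²). Setting ∂π_W/∂q_W = 0: 341 - 4q_W - (q_A) = 0.
Arcadia's first-order condition: 245 - 4q_A - (q_W) = 0.
So q_W = (341 - q_A)/4 and q_A = (245 - q_W)/4.
Substituting one into the other gives q_W = 373/5 and q_A = 213/5.
Total output Q = 586/5, so price P = 416 - 586/5 = 1494/5.

298.80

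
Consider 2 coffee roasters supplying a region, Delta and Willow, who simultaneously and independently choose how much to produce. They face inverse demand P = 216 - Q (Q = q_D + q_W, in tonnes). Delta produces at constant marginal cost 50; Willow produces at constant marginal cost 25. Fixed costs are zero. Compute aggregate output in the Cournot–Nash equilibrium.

119

Delta's profit: π_D = (216 - Q)q_D - (50q_D). Setting ∂π_D/∂q_D = 0: 166 - 2q_D - (q_W) = 0.
Willow's profit: π_W = (216 - Q)q_W - (25q_W). Setting ∂π_W/∂q_W = 0: 191 - 2q_W - (q_D) = 0.
So q_D = (166 - q_W)/2 and q_W = (191 - q_D)/2.
Solving the pair: q_D = 47, q_W = 72.
Total output Q = 47 + 72 = 119.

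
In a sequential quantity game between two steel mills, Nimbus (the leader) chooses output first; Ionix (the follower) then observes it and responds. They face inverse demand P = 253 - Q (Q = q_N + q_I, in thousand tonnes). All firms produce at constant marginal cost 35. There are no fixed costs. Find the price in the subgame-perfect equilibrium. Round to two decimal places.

89.50

The follower Ionix best-responds to any q_N: π_I = (253 - Q)q_I - 35q_I.
Follower FOC: 218 - q_N - 2q_I = 0, so q_I(q_N) = (218 - q_N)/2.
Nimbus substitutes q_I(q_N) into its own profit: π_N = q_N(253 - q_N - (218 - q_N)/2) - 35q_N = (144 - (1/2)q_N)q_N - 35q_N.
The leader's first-order condition 109 - q_N = 0 yields q_N = 109.
Then q_I = (218 - 109)/2 = 109/2.
Total output Q = 327/2, so price P = 253 - 327/2 = 179/2.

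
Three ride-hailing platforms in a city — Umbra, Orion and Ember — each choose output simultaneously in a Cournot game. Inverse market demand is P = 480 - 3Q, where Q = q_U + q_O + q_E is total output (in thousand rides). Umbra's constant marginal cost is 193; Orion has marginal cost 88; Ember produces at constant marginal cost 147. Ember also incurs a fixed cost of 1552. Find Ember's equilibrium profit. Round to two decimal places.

Umbra's profit: π_U = (480 - 3Q)q_U - (193q_U). Setting ∂π_U/∂q_U = 0: 287 - 6q_U - 3(q_O + q_E) = 0.
Orion's profit: π_O = (480 - 3Q)q_O - (88q_O). Setting ∂π_O/∂q_O = 0: 392 - 6q_O - 3(q_U + q_E) = 0.
Ember's first-order condition: 333 - 6q_E - 3(q_U + q_O) = 0.
Adding the 3 conditions: 1012 − 6Q − 6Q = 0, i.e. Q = 253/3.
Back-substituting: q_U = (287 − 253)/3 = 34/3, q_O = (392 − 253)/3 = 139/3, q_E = (333 − 253)/3 = 80/3.
Price P = 480 - 3·(253/3) = 227.
Ember's profit: (227 - 147)·(80/3) - 1552 = 1744/3.

581.33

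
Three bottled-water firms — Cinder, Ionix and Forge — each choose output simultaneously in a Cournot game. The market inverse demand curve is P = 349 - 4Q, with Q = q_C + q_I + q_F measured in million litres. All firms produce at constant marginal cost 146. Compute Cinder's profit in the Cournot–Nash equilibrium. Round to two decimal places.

Each firm earns π_i = (349 - 4Q)q_i - 146q_i.
First-order condition (treating rivals' output as given): 203 - 8q_i - 4·Σ_{j≠i} q_j = 0.
By symmetry each firm produces the same amount; substituting Σ_{j≠i} q_j = 2q_i yields q_i = 203/16.
Price P = 349 - 4·(609/16) = 787/4.
Cinder's profit: (787/4 - 146)·(203/16) = 643.8906.

643.89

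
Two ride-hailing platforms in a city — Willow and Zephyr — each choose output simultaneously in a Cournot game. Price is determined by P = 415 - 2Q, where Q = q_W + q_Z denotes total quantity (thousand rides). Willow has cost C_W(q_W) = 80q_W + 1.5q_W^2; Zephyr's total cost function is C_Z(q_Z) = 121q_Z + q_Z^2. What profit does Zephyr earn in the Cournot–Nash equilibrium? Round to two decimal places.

Willow's profit: π_W = (415 - 2Q)q_W - (80q_W + (3/2)q_W²). Setting ∂π_W/∂q_W = 0: 335 - 7q_W - 2(q_Z) = 0.
Zephyr's first-order condition: 294 - 6q_Z - 2(q_W) = 0.
Best responses: q_W = (335 - 2q_Z)/7, q_Z = (294 - 2q_W)/6.
Solving the pair: q_W = 711/19, q_Z = 694/19.
Price P = 415 - 2·(1405/19) = 267.1053.
Zephyr's profit: 267.1053·(694/19) - 121·(694/19) - (694/19)² = 4002.5152.

4002.52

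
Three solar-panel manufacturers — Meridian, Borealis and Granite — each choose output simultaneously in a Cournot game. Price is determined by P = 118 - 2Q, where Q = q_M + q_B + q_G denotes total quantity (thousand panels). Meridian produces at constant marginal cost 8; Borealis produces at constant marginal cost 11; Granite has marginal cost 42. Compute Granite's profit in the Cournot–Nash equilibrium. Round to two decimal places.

3.78

Meridian's profit: π_M = (118 - 2Q)q_M - (8q_M). Setting ∂π_M/∂q_M = 0: 110 - 4q_M - 2(q_B + q_G) = 0.
Borealis's first-order condition: 107 - 4q_B - 2(q_M + q_G) = 0.
Granite's first-order condition: 76 - 4q_G - 2(q_M + q_B) = 0.
Summing all 3 equations gives 293 − 8Q = 0, hence Q = 293/8.
Back-substituting: q_M = (110 − 293/4)/2 = 147/8, q_B = (107 − 293/4)/2 = 135/8, q_G = (76 − 293/4)/2 = 11/8.
Price P = 118 - 2·(293/8) = 179/4.
Granite's profit: (179/4 - 42)·(11/8) = 121/32.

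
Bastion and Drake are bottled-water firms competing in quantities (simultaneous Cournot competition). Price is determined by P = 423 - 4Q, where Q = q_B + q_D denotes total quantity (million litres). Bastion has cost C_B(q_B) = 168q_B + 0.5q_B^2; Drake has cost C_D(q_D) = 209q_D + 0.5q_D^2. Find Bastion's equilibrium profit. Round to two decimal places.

Bastion's profit: π_B = (423 - 4Q)q_B - (168q_B + (1/2)q_B²). Setting ∂π_B/∂q_B = 0: 255 - 9q_B - 4(q_D) = 0.
Drake's profit: π_D = (423 - 4Q)q_D - (209q_D + (1/2)q_D²). Setting ∂π_D/∂q_D = 0: 214 - 9q_D - 4(q_B) = 0.
Best responses: q_B = (255 - 4q_D)/9, q_D = (214 - 4q_B)/9.
Substituting one into the other gives q_B = 1439/65 and q_D = 906/65.
Price P = 423 - 4·(469/13) = 278.6923.
Bastion's profit: 278.6923·(1439/65) - 168·(1439/65) - (1/2)(1439/65)² = 2205.5017.

2205.50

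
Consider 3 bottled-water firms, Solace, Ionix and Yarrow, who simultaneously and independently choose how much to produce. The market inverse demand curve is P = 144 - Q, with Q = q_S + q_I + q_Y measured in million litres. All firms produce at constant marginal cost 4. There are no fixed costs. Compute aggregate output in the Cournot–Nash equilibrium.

105

Each firm earns π_i = (144 - Q)q_i - 4q_i.
Setting ∂π_i/∂q_i = 0 with rivals' quantities fixed: 140 - 2q_i - Σ_{j≠i} q_j = 0.
With identical firms every q_j equals q_i, so Σ_{j≠i} q_j = 2q_i and 140 = 4q_i, giving q_i = 35.
Total output Q = 35 + 35 + 35 = 105.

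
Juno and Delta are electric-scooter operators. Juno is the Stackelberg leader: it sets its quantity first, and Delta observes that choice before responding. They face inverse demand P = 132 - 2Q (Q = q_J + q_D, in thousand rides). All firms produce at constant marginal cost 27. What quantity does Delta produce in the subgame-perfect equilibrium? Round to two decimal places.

Solve by backward induction. Given q_J, the follower Delta maximises π_D = (132 - 2q_J - 2q_D)q_D - 27q_D.
Setting the follower's marginal profit to zero, 105 - 2q_J - 4q_D = 0, i.e. q_D = (105 - 2q_J)/4.
The leader anticipates this reaction. Substituting into P = 132 - 2Q gives P = 159/2 - q_J, so π_J = (159/2 - q_J)q_J - 27q_J.
The leader's first-order condition 105/2 - 2q_J = 0 yields q_J = 105/4.
Then q_D = (105 - 2·(105/4))/4 = 105/8.

13.13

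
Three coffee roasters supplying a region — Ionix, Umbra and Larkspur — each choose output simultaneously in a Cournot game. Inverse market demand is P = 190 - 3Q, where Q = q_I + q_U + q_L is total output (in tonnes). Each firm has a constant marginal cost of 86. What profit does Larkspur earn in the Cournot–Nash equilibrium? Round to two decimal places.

A representative firm's profit is π_i = q_i(190 - 3Q) - 86q_i.
Setting ∂π_i/∂q_i = 0 with rivals' quantities fixed: 104 - 6q_i - 3·Σ_{j≠i} q_j = 0.
By symmetry each firm produces the same amount; substituting Σ_{j≠i} q_j = 2q_i yields q_i = 104/12 = 26/3.
Price P = 190 - 3·26 = 112.
Larkspur's profit: (112 - 86)·(26/3) = 676/3.

225.33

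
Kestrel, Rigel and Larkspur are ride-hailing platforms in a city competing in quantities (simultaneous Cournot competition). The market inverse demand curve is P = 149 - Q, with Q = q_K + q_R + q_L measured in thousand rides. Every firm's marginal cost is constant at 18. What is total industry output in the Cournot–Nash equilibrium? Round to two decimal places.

Each firm earns π_i = (149 - Q)q_i - 18q_i.
First-order condition (treating rivals' output as given): 131 - 2q_i - Σ_{j≠i} q_j = 0.
By symmetry each firm produces the same amount; substituting Σ_{j≠i} q_j = 2q_i yields q_i = 131/4.
Total output Q = 131/4 + 131/4 + 131/4 = 393/4.

98.25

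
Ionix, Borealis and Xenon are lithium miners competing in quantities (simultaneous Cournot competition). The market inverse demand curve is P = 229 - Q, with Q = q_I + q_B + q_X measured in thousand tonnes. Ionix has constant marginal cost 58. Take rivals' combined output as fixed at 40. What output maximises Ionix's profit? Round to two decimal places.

With rivals' combined output fixed at 40, Ionix's profit is π_I = (229 - 40 - q_I)q_I - (58q_I) = (189 - q_I)q_I - (58q_I).
∂π_I/∂q_I = 131 - 2q_I = 0, so q_I = 131/2.

65.50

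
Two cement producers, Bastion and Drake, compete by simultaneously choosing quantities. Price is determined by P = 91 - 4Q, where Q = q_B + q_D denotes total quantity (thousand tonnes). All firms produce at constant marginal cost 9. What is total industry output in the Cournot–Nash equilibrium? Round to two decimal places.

13.67

A representative firm's profit is π_i = q_i(91 - 4Q) - 9q_i.
Setting ∂π_i/∂q_i = 0 with rivals' quantities fixed: 82 - 8q_i - 4q_j = 0.
With identical firms every q_j equals q_i, so q_j = q_i and 82 = 12q_i, giving q_i = 41/6.
Total output Q = 41/6 + 41/6 = 41/3.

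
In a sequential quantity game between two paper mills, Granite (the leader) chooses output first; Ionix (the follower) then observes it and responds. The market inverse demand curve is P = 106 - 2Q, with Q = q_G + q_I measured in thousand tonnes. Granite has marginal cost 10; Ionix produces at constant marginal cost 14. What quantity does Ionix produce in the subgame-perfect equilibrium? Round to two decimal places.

10.50

The follower Ionix best-responds to any q_G: π_I = (106 - 2Q)q_I - 14q_I.
∂π_I/∂q_I = 92 - 2q_G - 4q_I = 0 gives the reaction function q_I = (92 - 2q_G)/4.
The leader anticipates this reaction. Substituting into P = 106 - 2Q gives P = 60 - q_G, so π_G = (60 - q_G)q_G - 10q_G.
The leader's first-order condition 50 - 2q_G = 0 yields q_G = 25.
Then q_I = (92 - 2·25)/4 = 21/2.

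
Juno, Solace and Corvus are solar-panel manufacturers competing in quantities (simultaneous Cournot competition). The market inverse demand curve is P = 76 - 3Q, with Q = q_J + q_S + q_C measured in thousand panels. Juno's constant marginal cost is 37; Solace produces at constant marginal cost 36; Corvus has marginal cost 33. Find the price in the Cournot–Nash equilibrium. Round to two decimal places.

45.50

Juno's profit: π_J = (76 - 3Q)q_J - (37q_J). Setting ∂π_J/∂q_J = 0: 39 - 6q_J - 3(q_S + q_C) = 0.
Solace's first-order condition: 40 - 6q_S - 3(q_J + q_C) = 0.
Corvus's profit: π_C = (76 - 3Q)q_C - (33q_C). Setting ∂π_C/∂q_C = 0: 43 - 6q_C - 3(q_J + q_S) = 0.
Adding the 3 first-order conditions: 122 − 12Q = 0, so Q = 61/6.
Back-substituting: q_J = (39 − 61/2)/3 = 17/6, q_S = (40 − 61/2)/3 = 19/6, q_C = (43 − 61/2)/3 = 25/6.
Total output Q = 61/6, so price P = 76 - 3·(61/6) = 91/2.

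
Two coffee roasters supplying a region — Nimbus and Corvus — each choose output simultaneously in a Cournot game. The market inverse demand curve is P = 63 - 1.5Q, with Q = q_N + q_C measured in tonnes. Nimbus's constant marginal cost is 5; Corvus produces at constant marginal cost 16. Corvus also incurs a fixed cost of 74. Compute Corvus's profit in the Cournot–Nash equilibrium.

22

Nimbus's profit: π_N = (63 - 1.5Q)q_N - (5q_N). Setting ∂π_N/∂q_N = 0: 58 - 3q_N - (3/2)(q_C) = 0.
Corvus's profit: π_C = (63 - 1.5Q)q_C - (16q_C). Setting ∂π_C/∂q_C = 0: 47 - 3q_C - (3/2)(q_N) = 0.
Rearranging gives the reaction functions q_N = (58 - (3/2)q_C)/3 and q_C = (47 - (3/2)q_N)/3.
Substituting one into the other gives q_N = 46/3 and q_C = 8.
Price P = 63 - (3/2)·(70/3) = 28.
Corvus's profit: (28 - 16)·8 - 74 = 22.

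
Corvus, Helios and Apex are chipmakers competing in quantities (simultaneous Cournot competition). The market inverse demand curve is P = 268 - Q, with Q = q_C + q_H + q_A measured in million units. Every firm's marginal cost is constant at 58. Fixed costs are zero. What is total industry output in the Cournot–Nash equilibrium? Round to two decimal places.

Each firm earns π_i = (268 - Q)q_i - 58q_i.
Setting ∂π_i/∂q_i = 0 with rivals' quantities fixed: 210 - 2q_i - Σ_{j≠i} q_j = 0.
With identical firms every q_j equals q_i, so Σ_{j≠i} q_j = 2q_i and 210 = 4q_i, giving q_i = 105/2.
Total output Q = 105/2 + 105/2 + 105/2 = 315/2.

157.50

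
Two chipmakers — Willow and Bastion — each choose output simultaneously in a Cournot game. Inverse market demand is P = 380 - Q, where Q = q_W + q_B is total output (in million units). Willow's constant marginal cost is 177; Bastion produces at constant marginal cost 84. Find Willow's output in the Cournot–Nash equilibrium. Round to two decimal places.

36.67

Willow's profit: π_W = (380 - Q)q_W - (177q_W). Setting ∂π_W/∂q_W = 0: 203 - 2q_W - (q_B) = 0.
Bastion's first-order condition: 296 - 2q_B - (q_W) = 0.
Rearranging gives the reaction functions q_W = (203 - q_B)/2 and q_B = (296 - q_W)/2.
Solving the pair: q_W = 110/3, q_B = 389/3.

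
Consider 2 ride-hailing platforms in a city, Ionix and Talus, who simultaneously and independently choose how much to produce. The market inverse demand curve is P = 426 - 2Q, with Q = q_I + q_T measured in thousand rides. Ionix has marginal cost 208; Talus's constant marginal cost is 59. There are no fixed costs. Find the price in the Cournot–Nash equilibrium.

231

Ionix's profit: π_I = (426 - 2Q)q_I - (208q_I). Setting ∂π_I/∂q_I = 0: 218 - 4q_I - 2(q_T) = 0.
Talus's profit: π_T = (426 - 2Q)q_T - (59q_T). Setting ∂π_T/∂q_T = 0: 367 - 4q_T - 2(q_I) = 0.
So q_I = (218 - 2q_T)/4 and q_T = (367 - 2q_I)/4.
Solving the pair: q_I = 23/2, q_T = 86.
Total output Q = 195/2, so price P = 426 - 2·(195/2) = 231.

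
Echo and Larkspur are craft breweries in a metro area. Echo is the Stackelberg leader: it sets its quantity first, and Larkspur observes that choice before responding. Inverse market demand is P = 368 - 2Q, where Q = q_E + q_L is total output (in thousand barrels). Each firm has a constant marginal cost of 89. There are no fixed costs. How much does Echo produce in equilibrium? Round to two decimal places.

The follower Larkspur best-responds to any q_E: π_L = (368 - 2Q)q_L - 89q_L.
∂π_L/∂q_L = 279 - 2q_E - 4q_L = 0 gives the reaction function q_L = (279 - 2q_E)/4.
The leader anticipates this reaction. Substituting into P = 368 - 2Q gives P = 457/2 - q_E, so π_E = (457/2 - q_E)q_E - 89q_E.
The leader's first-order condition 279/2 - 2q_E = 0 yields q_E = 279/4.
Then q_L = (279 - 2·(279/4))/4 = 279/8.

69.75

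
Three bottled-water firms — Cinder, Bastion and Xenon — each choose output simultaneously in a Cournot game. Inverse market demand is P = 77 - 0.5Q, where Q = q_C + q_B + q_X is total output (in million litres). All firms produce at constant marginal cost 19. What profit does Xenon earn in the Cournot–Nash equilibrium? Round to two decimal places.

Each firm earns π_i = (77 - 0.5Q)q_i - 19q_i.
Setting ∂π_i/∂q_i = 0 with rivals' quantities fixed: 58 - q_i - (1/2)·Σ_{j≠i} q_j = 0.
With identical firms every q_j equals q_i, so Σ_{j≠i} q_j = 2q_i and 58 = 2q_i, giving q_i = 29.
Price P = 77 - (1/2)·87 = 67/2.
Xenon's profit: (67/2 - 19)·29 = 841/2.

420.50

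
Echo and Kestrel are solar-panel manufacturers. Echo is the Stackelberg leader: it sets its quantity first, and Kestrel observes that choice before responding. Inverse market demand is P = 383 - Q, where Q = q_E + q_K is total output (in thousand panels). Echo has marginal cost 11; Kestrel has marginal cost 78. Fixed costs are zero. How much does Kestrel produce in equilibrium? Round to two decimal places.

Solve by backward induction. Given q_E, the follower Kestrel maximises π_K = (383 - q_E - q_K)q_K - 78q_K.
Follower FOC: 305 - q_E - 2q_K = 0, so q_K(q_E) = (305 - q_E)/2.
Echo substitutes q_K(q_E) into its own profit: π_E = q_E(383 - q_E - (305 - q_E)/2) - 11q_E = (461/2 - (1/2)q_E)q_E - 11q_E.
Leader FOC: 439/2 - q_E = 0, so q_E = 439/2.
Then q_K = (305 - 439/2)/2 = 171/4.

42.75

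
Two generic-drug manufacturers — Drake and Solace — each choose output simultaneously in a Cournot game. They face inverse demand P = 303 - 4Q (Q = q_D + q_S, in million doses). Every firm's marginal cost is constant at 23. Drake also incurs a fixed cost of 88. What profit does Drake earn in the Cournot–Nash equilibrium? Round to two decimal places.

Each firm earns π_i = (303 - 4Q)q_i - 23q_i.
Setting ∂π_i/∂q_i = 0 with rivals' quantities fixed: 280 - 8q_i - 4q_j = 0.
By symmetry each firm produces the same amount; substituting q_j = q_i yields q_i = 280/12 = 70/3.
Price P = 303 - 4·(140/3) = 349/3.
Drake's profit: (349/3 - 23)·(70/3) - 88 = 2089.7778.

2089.78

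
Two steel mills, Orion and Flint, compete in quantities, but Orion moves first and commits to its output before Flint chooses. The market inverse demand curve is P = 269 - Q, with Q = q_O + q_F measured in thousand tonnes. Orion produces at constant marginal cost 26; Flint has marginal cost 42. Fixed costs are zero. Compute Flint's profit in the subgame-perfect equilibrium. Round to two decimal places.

The follower Flint best-responds to any q_O: π_F = (269 - Q)q_F - 42q_F.
Setting the follower's marginal profit to zero, 227 - q_O - 2q_F = 0, i.e. q_F = (227 - q_O)/2.
Orion substitutes q_F(q_O) into its own profit: π_O = q_O(269 - q_O - (227 - q_O)/2) - 26q_O = (311/2 - (1/2)q_O)q_O - 26q_O.
Leader FOC: 259/2 - q_O = 0, so q_O = 259/2.
Then q_F = (227 - 259/2)/2 = 195/4.
Price P = 269 - 713/4 = 363/4.
Flint's profit: (363/4 - 42)·(195/4) = 2376.5625.

2376.56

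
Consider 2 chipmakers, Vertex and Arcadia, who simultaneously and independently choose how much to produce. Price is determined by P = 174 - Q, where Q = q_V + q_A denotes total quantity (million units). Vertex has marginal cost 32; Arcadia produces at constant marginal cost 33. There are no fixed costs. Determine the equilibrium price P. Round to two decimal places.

79.67

Vertex's profit: π_V = (174 - Q)q_V - (32q_V). Setting ∂π_V/∂q_V = 0: 142 - 2q_V - (q_A) = 0.
Arcadia's first-order condition: 141 - 2q_A - (q_V) = 0.
So q_V = (142 - q_A)/2 and q_A = (141 - q_V)/2.
Substituting one into the other gives q_V = 143/3 and q_A = 140/3.
Total output Q = 283/3, so price P = 174 - 283/3 = 239/3.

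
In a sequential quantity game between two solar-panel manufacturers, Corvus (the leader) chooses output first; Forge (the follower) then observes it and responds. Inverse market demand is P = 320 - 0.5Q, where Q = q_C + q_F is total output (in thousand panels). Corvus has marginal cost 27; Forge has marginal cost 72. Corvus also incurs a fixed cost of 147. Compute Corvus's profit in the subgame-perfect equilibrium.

28414

Solve by backward induction. Given q_C, the follower Forge maximises π_F = (320 - (1/2)q_C - (1/2)q_F)q_F - 72q_F.
∂π_F/∂q_F = 248 - (1/2)q_C - q_F = 0 gives the reaction function q_F = (248 - (1/2)q_C).
The leader anticipates this reaction. Substituting into P = 320 - 0.5Q gives P = 196 - (1/4)q_C, so π_C = (196 - (1/4)q_C)q_C - 27q_C.
Leader FOC: 169 - (1/2)q_C = 0, so q_C = 338.
Then q_F = (248 - (1/2)·338) = 79.
Price P = 320 - (1/2)·417 = 223/2.
Corvus's profit: (223/2 - 27)·338 - 147 = 28414.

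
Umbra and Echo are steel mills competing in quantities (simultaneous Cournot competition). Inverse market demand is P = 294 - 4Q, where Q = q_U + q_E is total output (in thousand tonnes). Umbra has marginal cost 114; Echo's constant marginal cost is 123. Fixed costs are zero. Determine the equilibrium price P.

Umbra's profit: π_U = (294 - 4Q)q_U - (114q_U). Setting ∂π_U/∂q_U = 0: 180 - 8q_U - 4(q_E) = 0.
Echo's profit: π_E = (294 - 4Q)q_E - (123q_E). Setting ∂π_E/∂q_E = 0: 171 - 8q_E - 4(q_U) = 0.
Rearranging gives the reaction functions q_U = (180 - 4q_E)/8 and q_E = (171 - 4q_U)/8.
Substituting one into the other gives q_U = 63/4 and q_E = 27/2.
Total output Q = 117/4, so price P = 294 - 4·(117/4) = 177.

177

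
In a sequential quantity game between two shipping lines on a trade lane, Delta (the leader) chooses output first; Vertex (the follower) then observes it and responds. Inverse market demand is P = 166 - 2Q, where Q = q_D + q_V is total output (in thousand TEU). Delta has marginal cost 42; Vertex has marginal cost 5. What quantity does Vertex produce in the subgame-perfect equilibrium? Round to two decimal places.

Solve by backward induction. Given q_D, the follower Vertex maximises π_V = (166 - 2q_D - 2q_V)q_V - 5q_V.
∂π_V/∂q_V = 161 - 2q_D - 4q_V = 0 gives the reaction function q_V = (161 - 2q_D)/4.
Delta substitutes q_V(q_D) into its own profit: π_D = q_D(166 - 2q_D - (161 - 2q_D)/2) - 42q_D = (171/2 - q_D)q_D - 42q_D.
The leader's first-order condition 87/2 - 2q_D = 0 yields q_D = 87/4.
Then q_V = (161 - 2·(87/4))/4 = 235/8.

29.38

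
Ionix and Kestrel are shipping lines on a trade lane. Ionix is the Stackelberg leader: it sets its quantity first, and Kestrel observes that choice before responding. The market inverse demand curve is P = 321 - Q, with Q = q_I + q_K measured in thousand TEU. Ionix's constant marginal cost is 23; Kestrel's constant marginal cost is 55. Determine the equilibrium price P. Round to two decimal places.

Solve by backward induction. Given q_I, the follower Kestrel maximises π_K = (321 - q_I - q_K)q_K - 55q_K.
∂π_K/∂q_K = 266 - q_I - 2q_K = 0 gives the reaction function q_K = (266 - q_I)/2.
The leader anticipates this reaction. Substituting into P = 321 - Q gives P = 188 - (1/2)q_I, so π_I = (188 - (1/2)q_I)q_I - 23q_I.
Leader FOC: 165 - q_I = 0, so q_I = 165.
Then q_K = (266 - 165)/2 = 101/2.
Total output Q = 431/2, so price P = 321 - 431/2 = 211/2.

105.50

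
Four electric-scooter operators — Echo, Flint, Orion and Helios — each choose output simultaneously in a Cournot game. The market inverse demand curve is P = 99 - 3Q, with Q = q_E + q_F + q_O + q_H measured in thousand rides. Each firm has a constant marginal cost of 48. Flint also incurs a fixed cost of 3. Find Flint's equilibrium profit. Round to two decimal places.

Each firm earns π_i = (99 - 3Q)q_i - 48q_i.
First-order condition (treating rivals' output as given): 51 - 6q_i - 3·Σ_{j≠i} q_j = 0.
By symmetry each firm produces the same amount; substituting Σ_{j≠i} q_j = 3q_i yields q_i = 51/15 = 17/5.
Price P = 99 - 3·(68/5) = 291/5.
Flint's profit: (291/5 - 48)·(17/5) - 3 = 792/25.

31.68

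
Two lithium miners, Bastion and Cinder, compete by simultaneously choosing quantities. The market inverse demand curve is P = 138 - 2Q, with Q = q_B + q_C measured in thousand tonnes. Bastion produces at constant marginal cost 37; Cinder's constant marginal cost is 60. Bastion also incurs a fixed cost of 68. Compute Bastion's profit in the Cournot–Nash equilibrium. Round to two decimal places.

786.22

Bastion's profit: π_B = (138 - 2Q)q_B - (37q_B). Setting ∂π_B/∂q_B = 0: 101 - 4q_B - 2(q_C) = 0.
Cinder's profit: π_C = (138 - 2Q)q_C - (60q_C). Setting ∂π_C/∂q_C = 0: 78 - 4q_C - 2(q_B) = 0.
Rearranging gives the reaction functions q_B = (101 - 2q_C)/4 and q_C = (78 - 2q_B)/4.
Solving the pair: q_B = 62/3, q_C = 55/6.
Price P = 138 - 2·(179/6) = 235/3.
Bastion's profit: (235/3 - 37)·(62/3) - 68 = 786.2222.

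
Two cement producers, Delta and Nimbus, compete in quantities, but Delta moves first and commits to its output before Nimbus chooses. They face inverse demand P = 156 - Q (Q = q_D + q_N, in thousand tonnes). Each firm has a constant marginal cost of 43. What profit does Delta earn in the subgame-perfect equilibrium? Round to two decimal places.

1596.13

The follower Nimbus best-responds to any q_D: π_N = (156 - Q)q_N - 43q_N.
Follower FOC: 113 - q_D - 2q_N = 0, so q_N(q_D) = (113 - q_D)/2.
Delta substitutes q_N(q_D) into its own profit: π_D = q_D(156 - q_D - (113 - q_D)/2) - 43q_D = (199/2 - (1/2)q_D)q_D - 43q_D.
The leader's first-order condition 113/2 - q_D = 0 yields q_D = 113/2.
Then q_N = (113 - 113/2)/2 = 113/4.
Price P = 156 - 339/4 = 285/4.
Delta's profit: (285/4 - 43)·(113/2) = 1596.1250.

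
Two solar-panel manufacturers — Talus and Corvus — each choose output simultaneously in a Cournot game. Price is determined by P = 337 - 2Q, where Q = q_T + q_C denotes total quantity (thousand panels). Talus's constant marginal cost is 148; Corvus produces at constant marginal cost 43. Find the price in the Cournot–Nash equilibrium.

176

Talus's profit: π_T = (337 - 2Q)q_T - (148q_T). Setting ∂π_T/∂q_T = 0: 189 - 4q_T - 2(q_C) = 0.
Corvus's first-order condition: 294 - 4q_C - 2(q_T) = 0.
Rearranging gives the reaction functions q_T = (189 - 2q_C)/4 and q_C = (294 - 2q_T)/4.
Substituting one into the other gives q_T = 14 and q_C = 133/2.
Total output Q = 161/2, so price P = 337 - 2·(161/2) = 176.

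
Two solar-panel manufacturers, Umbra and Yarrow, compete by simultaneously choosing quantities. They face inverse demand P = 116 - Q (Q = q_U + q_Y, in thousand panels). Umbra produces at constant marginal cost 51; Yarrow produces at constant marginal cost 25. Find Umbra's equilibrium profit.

Umbra's profit: π_U = (116 - Q)q_U - (51q_U). Setting ∂π_U/∂q_U = 0: 65 - 2q_U - (q_Y) = 0.
Yarrow's profit: π_Y = (116 - Q)q_Y - (25q_Y). Setting ∂π_Y/∂q_Y = 0: 91 - 2q_Y - (q_U) = 0.
Rearranging gives the reaction functions q_U = (65 - q_Y)/2 and q_Y = (91 - q_U)/2.
Substituting one into the other gives q_U = 13 and q_Y = 39.
Price P = 116 - 52 = 64.
Umbra's profit: (64 - 51)·13 = 169.

169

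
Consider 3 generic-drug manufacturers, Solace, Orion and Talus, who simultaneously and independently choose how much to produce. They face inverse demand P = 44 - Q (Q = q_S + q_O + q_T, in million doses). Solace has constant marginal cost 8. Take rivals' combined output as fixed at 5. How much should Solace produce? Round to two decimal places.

15.50

With rivals' combined output fixed at 5, Solace's profit is π_S = (44 - 5 - q_S)q_S - (8q_S) = (39 - q_S)q_S - (8q_S).
∂π_S/∂q_S = 31 - 2q_S = 0, so q_S = 31/2.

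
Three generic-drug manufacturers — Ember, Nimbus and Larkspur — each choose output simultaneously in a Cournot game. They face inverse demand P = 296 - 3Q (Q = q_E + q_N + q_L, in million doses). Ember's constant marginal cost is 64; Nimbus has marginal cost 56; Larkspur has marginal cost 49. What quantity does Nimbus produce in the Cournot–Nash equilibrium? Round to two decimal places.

20.08

Ember's profit: π_E = (296 - 3Q)q_E - (64q_E). Setting ∂π_E/∂q_E = 0: 232 - 6q_E - 3(q_N + q_L) = 0.
Nimbus's profit: π_N = (296 - 3Q)q_N - (56q_N). Setting ∂π_N/∂q_N = 0: 240 - 6q_N - 3(q_E + q_L) = 0.
Larkspur's first-order condition: 247 - 6q_L - 3(q_E + q_N) = 0.
Adding the 3 first-order conditions: 719 − 12Q = 0, so Q = 719/12.
Back-substituting: q_E = (232 − 719/4)/3 = 209/12, q_N = (240 − 719/4)/3 = 241/12, q_L = (247 − 719/4)/3 = 269/12.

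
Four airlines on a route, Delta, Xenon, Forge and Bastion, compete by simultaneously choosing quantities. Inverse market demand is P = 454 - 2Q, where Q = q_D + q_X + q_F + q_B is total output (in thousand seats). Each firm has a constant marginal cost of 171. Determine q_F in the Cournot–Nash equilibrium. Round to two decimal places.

28.30

Each firm earns π_i = (454 - 2Q)q_i - 171q_i.
First-order condition (treating rivals' output as given): 283 - 4q_i - 2·Σ_{j≠i} q_j = 0.
With identical firms every q_j equals q_i, so Σ_{j≠i} q_j = 3q_i and 283 = 10q_i, giving q_i = 283/10.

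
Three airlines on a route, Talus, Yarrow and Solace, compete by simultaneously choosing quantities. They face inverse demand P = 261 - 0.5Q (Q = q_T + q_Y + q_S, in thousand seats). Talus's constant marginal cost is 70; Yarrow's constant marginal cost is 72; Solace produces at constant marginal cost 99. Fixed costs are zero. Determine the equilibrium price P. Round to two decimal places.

Talus's profit: π_T = (261 - 0.5Q)q_T - (70q_T). Setting ∂π_T/∂q_T = 0: 191 - q_T - (1/2)(q_Y + q_S) = 0.
Yarrow's profit: π_Y = (261 - 0.5Q)q_Y - (72q_Y). Setting ∂π_Y/∂q_Y = 0: 189 - q_Y - (1/2)(q_T + q_S) = 0.
Solace's profit: π_S = (261 - 0.5Q)q_S - (99q_S). Setting ∂π_S/∂q_S = 0: 162 - q_S - (1/2)(q_T + q_Y) = 0.
Summing all 3 equations gives 542 − 2Q = 0, hence Q = 271.
Back-substituting: q_T = (191 − 271/2)/(1/2) = 111, q_Y = (189 − 271/2)/(1/2) = 107, q_S = (162 − 271/2)/(1/2) = 53.
Total output Q = 271, so price P = 261 - (1/2)·271 = 251/2.

125.50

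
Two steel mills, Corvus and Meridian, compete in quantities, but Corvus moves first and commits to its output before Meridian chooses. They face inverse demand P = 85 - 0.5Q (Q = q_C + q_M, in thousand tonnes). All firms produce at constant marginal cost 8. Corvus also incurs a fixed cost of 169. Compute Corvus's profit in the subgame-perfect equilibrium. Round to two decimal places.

1313.25

Solve by backward induction. Given q_C, the follower Meridian maximises π_M = (85 - (1/2)q_C - (1/2)q_M)q_M - 8q_M.
Follower FOC: 77 - (1/2)q_C - q_M = 0, so q_M(q_C) = (77 - (1/2)q_C).
The leader anticipates this reaction. Substituting into P = 85 - 0.5Q gives P = 93/2 - (1/4)q_C, so π_C = (93/2 - (1/4)q_C)q_C - 8q_C.
Leader FOC: 77/2 - (1/2)q_C = 0, so q_C = 77.
Then q_M = (77 - (1/2)·77) = 77/2.
Price P = 85 - (1/2)·(231/2) = 109/4.
Corvus's profit: (109/4 - 8)·77 - 169 = 1313.2500.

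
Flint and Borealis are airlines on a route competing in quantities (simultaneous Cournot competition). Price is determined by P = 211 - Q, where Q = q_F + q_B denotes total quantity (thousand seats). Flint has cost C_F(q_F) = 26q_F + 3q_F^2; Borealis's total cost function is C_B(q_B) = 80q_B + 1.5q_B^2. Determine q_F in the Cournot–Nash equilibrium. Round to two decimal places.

Flint's profit: π_F = (211 - Q)q_F - (26q_F + 3q_F²). Setting ∂π_F/∂q_F = 0: 185 - 8q_F - (q_B) = 0.
Borealis's profit: π_B = (211 - Q)q_B - (80q_B + (3/2)q_B²). Setting ∂π_B/∂q_B = 0: 131 - 5q_B - (q_F) = 0.
Best responses: q_F = (185 - q_B)/8, q_B = (131 - q_F)/5.
Substituting one into the other gives q_F = 794/39 and q_B = 863/39.

20.36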